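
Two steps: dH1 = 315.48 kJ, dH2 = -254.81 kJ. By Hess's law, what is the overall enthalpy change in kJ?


Hess's law: enthalpy is a state function, so add the step enthalpies.
dH_total = dH1 + dH2 = 315.48 + (-254.81)
dH_total = 60.67 kJ:

60.67 kJ


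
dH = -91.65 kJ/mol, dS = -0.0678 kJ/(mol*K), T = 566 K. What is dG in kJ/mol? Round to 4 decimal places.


Gibbs: dG = dH - T*dS (consistent units, dS already in kJ/(mol*K)).
T*dS = 566 * -0.0678 = -38.3748
dG = -91.65 - (-38.3748)
dG = -53.2752 kJ/mol, rounded to 4 dp:

-53.2752 kJ/mol


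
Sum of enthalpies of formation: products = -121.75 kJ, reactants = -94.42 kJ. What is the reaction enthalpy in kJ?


dH_rxn = sum(dH_f products) - sum(dH_f reactants)
dH_rxn = -121.75 - (-94.42)
dH_rxn = -27.33 kJ:

-27.33 kJ


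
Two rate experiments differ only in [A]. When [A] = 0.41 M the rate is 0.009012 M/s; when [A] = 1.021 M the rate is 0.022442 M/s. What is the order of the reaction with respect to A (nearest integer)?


Rate is proportional to [A]^n, so rate2/rate1 = ([A]2/[A]1)^n. Take logs to solve for n.
rate2/rate1 = 0.022442 / 0.009012 = 2.4902
[A]2/[A]1 = 1.021 / 0.41 = 2.4902
n = ln(2.4902) / ln(2.4902) = 1.0
Nearest integer order:

1


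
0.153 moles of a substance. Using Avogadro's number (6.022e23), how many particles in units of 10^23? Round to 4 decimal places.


N = n * NA, then divide by 1e23 for the requested units.
N / 1e23 = n * 6.022
N / 1e23 = 0.153 * 6.022
N / 1e23 = 0.921366, rounded to 4 dp:

0.9214


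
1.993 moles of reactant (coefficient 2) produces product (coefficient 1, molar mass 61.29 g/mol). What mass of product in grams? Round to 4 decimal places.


Use the coefficient ratio to convert reactant moles to product moles, then multiply by the product's molar mass.
moles_P = moles_R * (coeff_P / coeff_R) = 1.993 * (1/2) = 0.9965
mass_P = moles_P * M_P = 0.9965 * 61.29
mass_P = 61.075485 g, rounded to 4 dp:

61.0755 g


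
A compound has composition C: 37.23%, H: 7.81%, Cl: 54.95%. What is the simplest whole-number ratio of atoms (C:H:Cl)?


Assume 100 g of compound, divide each mass% by atomic mass to get moles, then normalize by the smallest to get a raw atom ratio.
Moles per 100 g: C: 37.23/12.011 = 3.0997, H: 7.81/1.008 = 7.748, Cl: 54.95/35.453 = 1.5499
Raw ratio (divide by min = 1.5499): C: 2.0, H: 4.999, Cl: 1.0
Multiply by 1 to clear fractions: C: 2.0 ~= 2, H: 4.999 ~= 5, Cl: 1.0 ~= 1
Reduce by GCD to get the simplest whole-number ratio:

2:5:1


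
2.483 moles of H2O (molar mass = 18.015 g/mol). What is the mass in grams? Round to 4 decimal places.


mass = n * M
mass = 2.483 * 18.015
mass = 44.731245 g, rounded to 4 dp:

44.7312 g


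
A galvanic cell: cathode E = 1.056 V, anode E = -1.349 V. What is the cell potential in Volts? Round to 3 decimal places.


Standard cell potential: E_cell = E_cathode - E_anode.
E_cell = 1.056 - (-1.349)
E_cell = 2.405 V, rounded to 3 dp:

2.405 V


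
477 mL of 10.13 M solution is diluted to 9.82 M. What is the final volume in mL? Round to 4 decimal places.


Dilution: M1*V1 = M2*V2, solve for V2.
V2 = M1*V1 / M2
V2 = 10.13 * 477 / 9.82
V2 = 4832.01 / 9.82
V2 = 492.05804481 mL, rounded to 4 dp:

492.0580 mL


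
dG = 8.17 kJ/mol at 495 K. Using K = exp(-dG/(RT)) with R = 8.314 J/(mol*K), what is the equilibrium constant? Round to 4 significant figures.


dG is in kJ/mol; multiply by 1000 to match R in J/(mol*K).
RT = 8.314 * 495 = 4115.43 J/mol
exponent = -dG*1000 / (RT) = -(8.17*1000) / 4115.43 = -1.98521175
K = exp(-1.98521175)
K = 0.13735153, rounded to 4 significant figures:

0.1374


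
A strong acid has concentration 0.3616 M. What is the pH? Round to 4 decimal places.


A strong acid dissociates completely, so [H+] equals the given concentration.
pH = -log10([H+]) = -log10(0.3616)
pH = 0.44177158, rounded to 4 dp:

0.4418


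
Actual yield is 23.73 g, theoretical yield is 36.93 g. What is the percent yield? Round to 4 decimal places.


% yield = 100 * actual / theoretical
% yield = 100 * 23.73 / 36.93
% yield = 64.25670187 %, rounded to 4 dp:

64.2567 %


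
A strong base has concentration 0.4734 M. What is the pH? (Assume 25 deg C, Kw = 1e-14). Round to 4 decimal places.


A strong base dissociates completely, so [OH-] equals the given concentration.
pOH = -log10([OH-]) = -log10(0.4734) = 0.324772
pH = 14 - pOH = 14 - 0.324772
pH = 13.675228, rounded to 4 dp:

13.6752


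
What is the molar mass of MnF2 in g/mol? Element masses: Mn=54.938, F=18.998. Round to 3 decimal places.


M = sum(count * atomic_mass) over atoms.
M = 1*54.938 + 2*18.998
M = 54.938 + 37.996
M = 92.934 g/mol, rounded to 3 dp:

92.934 g/mol


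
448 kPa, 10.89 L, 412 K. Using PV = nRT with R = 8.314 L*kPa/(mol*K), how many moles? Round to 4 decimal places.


PV = nRT, solve for n = PV / (RT).
PV = 448 * 10.89 = 4878.72
RT = 8.314 * 412 = 3425.368
n = 4878.72 / 3425.368
n = 1.42429076 mol, rounded to 4 dp:

1.4243 mol


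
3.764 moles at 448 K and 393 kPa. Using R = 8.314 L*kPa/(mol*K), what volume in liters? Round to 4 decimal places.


PV = nRT, solve for V = nRT / P.
nRT = 3.764 * 8.314 * 448 = 14019.6654
V = 14019.6654 / 393
V = 35.67344885 L, rounded to 4 dp:

35.6734 L


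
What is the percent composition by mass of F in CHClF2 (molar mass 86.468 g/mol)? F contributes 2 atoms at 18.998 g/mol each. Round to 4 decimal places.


pct = 100 * (n_elem * M_elem) / M_total
mass_contribution = 2 * 18.998 = 37.996 g/mol
pct = 100 * 37.996 / 86.468
pct = 43.94226766 %, rounded to 4 dp:

43.9423 %


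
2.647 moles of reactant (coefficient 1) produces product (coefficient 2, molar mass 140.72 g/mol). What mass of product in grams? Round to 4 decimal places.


Use the coefficient ratio to convert reactant moles to product moles, then multiply by the product's molar mass.
moles_P = moles_R * (coeff_P / coeff_R) = 2.647 * (2/1) = 5.294
mass_P = moles_P * M_P = 5.294 * 140.72
mass_P = 744.97168 g, rounded to 4 dp:

744.9717 g


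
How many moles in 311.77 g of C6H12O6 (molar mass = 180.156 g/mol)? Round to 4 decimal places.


n = mass / M
n = 311.77 / 180.156
n = 1.73055574 mol, rounded to 4 dp:

1.7306 mol


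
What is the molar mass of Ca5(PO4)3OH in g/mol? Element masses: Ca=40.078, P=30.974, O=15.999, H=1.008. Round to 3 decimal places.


M = sum(count * atomic_mass) over atoms.
M = 5*40.078 + 3*30.974 + 13*15.999 + 1*1.008
M = 200.39 + 92.922 + 207.987 + 1.008
M = 502.307 g/mol, rounded to 3 dp:

502.307 g/mol


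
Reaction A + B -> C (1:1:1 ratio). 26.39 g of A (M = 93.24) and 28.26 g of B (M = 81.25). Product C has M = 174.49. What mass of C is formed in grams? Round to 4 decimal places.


Find moles of each reactant; the smaller value is the limiting reagent in a 1:1:1 reaction, so moles_C equals moles of the limiter.
n_A = mass_A / M_A = 26.39 / 93.24 = 0.283033 mol
n_B = mass_B / M_B = 28.26 / 81.25 = 0.347815 mol
Limiting reagent: A (smaller), n_limiting = 0.283033 mol
mass_C = n_limiting * M_C = 0.283033 * 174.49
mass_C = 49.38642817 g, rounded to 4 dp:

49.3864 g


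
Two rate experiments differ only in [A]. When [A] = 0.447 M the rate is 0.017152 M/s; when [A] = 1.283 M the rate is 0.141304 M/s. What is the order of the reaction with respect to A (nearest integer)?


Rate is proportional to [A]^n, so rate2/rate1 = ([A]2/[A]1)^n. Take logs to solve for n.
rate2/rate1 = 0.141304 / 0.017152 = 8.2383
[A]2/[A]1 = 1.283 / 0.447 = 2.8702
n = ln(8.2383) / ln(2.8702) = 2.0
Nearest integer order:

2


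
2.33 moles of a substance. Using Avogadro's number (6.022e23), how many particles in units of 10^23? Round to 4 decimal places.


N = n * NA, then divide by 1e23 for the requested units.
N / 1e23 = n * 6.022
N / 1e23 = 2.33 * 6.022
N / 1e23 = 14.03126, rounded to 4 dp:

14.0313


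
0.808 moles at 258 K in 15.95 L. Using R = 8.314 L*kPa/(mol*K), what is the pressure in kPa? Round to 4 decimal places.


PV = nRT, solve for P = nRT / V.
nRT = 0.808 * 8.314 * 258 = 1733.1697
P = 1733.1697 / 15.95
P = 108.66267712 kPa, rounded to 4 dp:

108.6627 kPa


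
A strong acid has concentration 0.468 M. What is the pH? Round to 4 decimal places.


A strong acid dissociates completely, so [H+] equals the given concentration.
pH = -log10([H+]) = -log10(0.468)
pH = 0.32975415, rounded to 4 dp:

0.3298


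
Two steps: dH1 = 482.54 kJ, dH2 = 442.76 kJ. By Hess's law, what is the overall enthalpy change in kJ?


Hess's law: enthalpy is a state function, so add the step enthalpies.
dH_total = dH1 + dH2 = 482.54 + (442.76)
dH_total = 925.3 kJ:

925.30 kJ


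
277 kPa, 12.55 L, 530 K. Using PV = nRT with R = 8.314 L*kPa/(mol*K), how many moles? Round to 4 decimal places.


PV = nRT, solve for n = PV / (RT).
PV = 277 * 12.55 = 3476.35
RT = 8.314 * 530 = 4406.42
n = 3476.35 / 4406.42
n = 0.78892843 mol, rounded to 4 dp:

0.7889 mol


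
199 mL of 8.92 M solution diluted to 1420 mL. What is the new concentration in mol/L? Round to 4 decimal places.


Dilution: M1*V1 = M2*V2, solve for M2.
M2 = M1*V1 / V2
M2 = 8.92 * 199 / 1420
M2 = 1775.08 / 1420
M2 = 1.25005634 mol/L, rounded to 4 dp:

1.2501 mol/L


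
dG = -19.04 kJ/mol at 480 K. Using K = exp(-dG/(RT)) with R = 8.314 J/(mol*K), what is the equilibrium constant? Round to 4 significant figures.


dG is in kJ/mol; multiply by 1000 to match R in J/(mol*K).
RT = 8.314 * 480 = 3990.72 J/mol
exponent = -dG*1000 / (RT) = -(-19.04*1000) / 3990.72 = 4.77106888
K = exp(4.77106888)
K = 118.04535, rounded to 4 significant figures:

118.0


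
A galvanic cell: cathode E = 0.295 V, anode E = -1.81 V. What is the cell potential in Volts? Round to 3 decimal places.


Standard cell potential: E_cell = E_cathode - E_anode.
E_cell = 0.295 - (-1.81)
E_cell = 2.105 V, rounded to 3 dp:

2.105 V


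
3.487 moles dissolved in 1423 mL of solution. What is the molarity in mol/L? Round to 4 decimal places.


Convert volume to liters: V_L = V_mL / 1000.
V_L = 1423 / 1000 = 1.423 L
M = n / V_L = 3.487 / 1.423
M = 2.45045678 mol/L, rounded to 4 dp:

2.4505 mol/L


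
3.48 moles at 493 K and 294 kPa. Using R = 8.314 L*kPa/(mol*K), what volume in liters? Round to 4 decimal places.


PV = nRT, solve for V = nRT / P.
nRT = 3.48 * 8.314 * 493 = 14263.831
V = 14263.831 / 294
V = 48.51643197 L, rounded to 4 dp:

48.5164 L


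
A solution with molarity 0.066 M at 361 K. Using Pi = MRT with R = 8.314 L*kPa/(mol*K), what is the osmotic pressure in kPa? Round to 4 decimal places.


Osmotic pressure (van't Hoff): Pi = M*R*T.
RT = 8.314 * 361 = 3001.354
Pi = 0.066 * 3001.354
Pi = 198.089364 kPa, rounded to 4 dp:

198.0894 kPa


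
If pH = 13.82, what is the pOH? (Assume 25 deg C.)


At 25 deg C, pH + pOH = 14.
pOH = 14 - pH = 14 - 13.82
pOH = 0.18:

0.18


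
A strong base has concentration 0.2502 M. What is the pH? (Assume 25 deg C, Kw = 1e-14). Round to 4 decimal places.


A strong base dissociates completely, so [OH-] equals the given concentration.
pOH = -log10([OH-]) = -log10(0.2502) = 0.601713
pH = 14 - pOH = 14 - 0.601713
pH = 13.398287, rounded to 4 dp:

13.3983


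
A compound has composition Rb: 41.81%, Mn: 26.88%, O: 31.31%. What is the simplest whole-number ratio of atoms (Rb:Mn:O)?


Assume 100 g of compound, divide each mass% by atomic mass to get moles, then normalize by the smallest to get a raw atom ratio.
Moles per 100 g: Rb: 41.81/85.468 = 0.4892, Mn: 26.88/54.938 = 0.4893, O: 31.31/15.999 = 1.957
Raw ratio (divide by min = 0.4892): Rb: 1.0, Mn: 1.0, O: 4.0
Multiply by 1 to clear fractions: Rb: 1.0 ~= 1, Mn: 1.0 ~= 1, O: 4.0 ~= 4
Reduce by GCD to get the simplest whole-number ratio:

1:1:4


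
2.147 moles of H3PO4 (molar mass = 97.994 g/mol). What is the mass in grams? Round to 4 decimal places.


mass = n * M
mass = 2.147 * 97.994
mass = 210.393118 g, rounded to 4 dp:

210.3931 g


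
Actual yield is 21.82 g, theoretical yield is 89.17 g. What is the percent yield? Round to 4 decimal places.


% yield = 100 * actual / theoretical
% yield = 100 * 21.82 / 89.17
% yield = 24.47011327 %, rounded to 4 dp:

24.4701 %


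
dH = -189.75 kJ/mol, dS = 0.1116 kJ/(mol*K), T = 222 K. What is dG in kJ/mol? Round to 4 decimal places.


Gibbs: dG = dH - T*dS (consistent units, dS already in kJ/(mol*K)).
T*dS = 222 * 0.1116 = 24.7752
dG = -189.75 - (24.7752)
dG = -214.5252 kJ/mol, rounded to 4 dp:

-214.5252 kJ/mol


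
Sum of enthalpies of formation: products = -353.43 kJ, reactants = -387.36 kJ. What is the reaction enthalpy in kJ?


dH_rxn = sum(dH_f products) - sum(dH_f reactants)
dH_rxn = -353.43 - (-387.36)
dH_rxn = 33.93 kJ:

33.93 kJ


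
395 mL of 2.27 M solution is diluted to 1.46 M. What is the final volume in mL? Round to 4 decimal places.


Dilution: M1*V1 = M2*V2, solve for V2.
V2 = M1*V1 / M2
V2 = 2.27 * 395 / 1.46
V2 = 896.65 / 1.46
V2 = 614.14383562 mL, rounded to 4 dp:

614.1438 mL


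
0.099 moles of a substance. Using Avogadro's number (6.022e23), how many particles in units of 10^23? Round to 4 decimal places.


N = n * NA, then divide by 1e23 for the requested units.
N / 1e23 = n * 6.022
N / 1e23 = 0.099 * 6.022
N / 1e23 = 0.596178, rounded to 4 dp:

0.5962


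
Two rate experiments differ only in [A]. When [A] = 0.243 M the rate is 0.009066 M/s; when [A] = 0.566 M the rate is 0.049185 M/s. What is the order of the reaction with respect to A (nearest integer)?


Rate is proportional to [A]^n, so rate2/rate1 = ([A]2/[A]1)^n. Take logs to solve for n.
rate2/rate1 = 0.049185 / 0.009066 = 5.4252
[A]2/[A]1 = 0.566 / 0.243 = 2.3292
n = ln(5.4252) / ln(2.3292) = 2.0
Nearest integer order:

2


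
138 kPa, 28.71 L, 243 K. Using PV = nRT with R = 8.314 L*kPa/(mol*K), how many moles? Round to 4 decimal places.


PV = nRT, solve for n = PV / (RT).
PV = 138 * 28.71 = 3961.98
RT = 8.314 * 243 = 2020.302
n = 3961.98 / 2020.302
n = 1.96108305 mol, rounded to 4 dp:

1.9611 mol


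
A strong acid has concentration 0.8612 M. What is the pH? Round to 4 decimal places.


A strong acid dissociates completely, so [H+] equals the given concentration.
pH = -log10([H+]) = -log10(0.8612)
pH = 0.06489598, rounded to 4 dp:

0.0649


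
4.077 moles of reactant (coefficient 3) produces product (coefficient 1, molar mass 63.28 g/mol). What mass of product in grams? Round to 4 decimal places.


Use the coefficient ratio to convert reactant moles to product moles, then multiply by the product's molar mass.
moles_P = moles_R * (coeff_P / coeff_R) = 4.077 * (1/3) = 1.359
mass_P = moles_P * M_P = 1.359 * 63.28
mass_P = 85.99752 g, rounded to 4 dp:

85.9975 g


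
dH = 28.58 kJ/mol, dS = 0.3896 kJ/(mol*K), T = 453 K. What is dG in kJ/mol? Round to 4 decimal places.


Gibbs: dG = dH - T*dS (consistent units, dS already in kJ/(mol*K)).
T*dS = 453 * 0.3896 = 176.4888
dG = 28.58 - (176.4888)
dG = -147.9088 kJ/mol, rounded to 4 dp:

-147.9088 kJ/mol


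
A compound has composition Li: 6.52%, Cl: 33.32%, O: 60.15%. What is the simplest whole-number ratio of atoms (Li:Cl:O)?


Assume 100 g of compound, divide each mass% by atomic mass to get moles, then normalize by the smallest to get a raw atom ratio.
Moles per 100 g: Li: 6.52/6.941 = 0.9393, Cl: 33.32/35.453 = 0.9398, O: 60.15/15.999 = 3.7596
Raw ratio (divide by min = 0.9393): Li: 1.0, Cl: 1.001, O: 4.002
Multiply by 1 to clear fractions: Li: 1.0 ~= 1, Cl: 1.001 ~= 1, O: 4.002 ~= 4
Reduce by GCD to get the simplest whole-number ratio:

1:1:4


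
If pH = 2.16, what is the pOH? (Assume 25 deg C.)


At 25 deg C, pH + pOH = 14.
pOH = 14 - pH = 14 - 2.16
pOH = 11.84:

11.84


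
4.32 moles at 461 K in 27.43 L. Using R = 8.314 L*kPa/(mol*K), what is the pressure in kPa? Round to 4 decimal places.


PV = nRT, solve for P = nRT / V.
nRT = 4.32 * 8.314 * 461 = 16557.4973
P = 16557.4973 / 27.43
P = 603.62731681 kPa, rounded to 4 dp:

603.6273 kPa


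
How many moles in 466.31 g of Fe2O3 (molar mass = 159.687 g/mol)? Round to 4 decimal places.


n = mass / M
n = 466.31 / 159.687
n = 2.92015004 mol, rounded to 4 dp:

2.9202 mol


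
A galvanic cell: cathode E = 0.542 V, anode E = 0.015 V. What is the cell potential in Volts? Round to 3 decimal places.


Standard cell potential: E_cell = E_cathode - E_anode.
E_cell = 0.542 - (0.015)
E_cell = 0.527 V, rounded to 3 dp:

0.527 V


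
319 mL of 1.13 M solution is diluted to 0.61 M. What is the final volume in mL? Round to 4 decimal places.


Dilution: M1*V1 = M2*V2, solve for V2.
V2 = M1*V1 / M2
V2 = 1.13 * 319 / 0.61
V2 = 360.47 / 0.61
V2 = 590.93442623 mL, rounded to 4 dp:

590.9344 mL


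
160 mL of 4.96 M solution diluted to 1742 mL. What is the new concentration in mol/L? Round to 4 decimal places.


Dilution: M1*V1 = M2*V2, solve for M2.
M2 = M1*V1 / V2
M2 = 4.96 * 160 / 1742
M2 = 793.6 / 1742
M2 = 0.45556831 mol/L, rounded to 4 dp:

0.4556 mol/L


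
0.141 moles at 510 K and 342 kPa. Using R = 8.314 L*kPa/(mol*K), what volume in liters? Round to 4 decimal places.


PV = nRT, solve for V = nRT / P.
nRT = 0.141 * 8.314 * 510 = 597.8597
V = 597.8597 / 342
V = 1.74812778 L, rounded to 4 dp:

1.7481 L


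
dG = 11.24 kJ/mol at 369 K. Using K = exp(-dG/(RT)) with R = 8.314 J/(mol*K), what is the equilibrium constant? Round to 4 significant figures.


dG is in kJ/mol; multiply by 1000 to match R in J/(mol*K).
RT = 8.314 * 369 = 3067.866 J/mol
exponent = -dG*1000 / (RT) = -(11.24*1000) / 3067.866 = -3.66378453
K = exp(-3.66378453)
K = 0.025635311, rounded to 4 significant figures:

0.02564


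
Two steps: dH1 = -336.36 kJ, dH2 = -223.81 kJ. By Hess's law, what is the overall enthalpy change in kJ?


Hess's law: enthalpy is a state function, so add the step enthalpies.
dH_total = dH1 + dH2 = -336.36 + (-223.81)
dH_total = -560.17 kJ:

-560.17 kJ


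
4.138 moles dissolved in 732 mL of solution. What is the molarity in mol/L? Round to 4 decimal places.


Convert volume to liters: V_L = V_mL / 1000.
V_L = 732 / 1000 = 0.732 L
M = n / V_L = 4.138 / 0.732
M = 5.65300546 mol/L, rounded to 4 dp:

5.6530 mol/L


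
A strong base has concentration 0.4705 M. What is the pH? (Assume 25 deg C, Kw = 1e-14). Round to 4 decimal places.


A strong base dissociates completely, so [OH-] equals the given concentration.
pOH = -log10([OH-]) = -log10(0.4705) = 0.32744
pH = 14 - pOH = 14 - 0.32744
pH = 13.67256, rounded to 4 dp:

13.6726


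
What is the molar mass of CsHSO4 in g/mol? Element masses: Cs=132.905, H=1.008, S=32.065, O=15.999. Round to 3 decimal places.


M = sum(count * atomic_mass) over atoms.
M = 1*132.905 + 1*1.008 + 1*32.065 + 4*15.999
M = 132.905 + 1.008 + 32.065 + 63.996
M = 229.974 g/mol, rounded to 3 dp:

229.974 g/mol


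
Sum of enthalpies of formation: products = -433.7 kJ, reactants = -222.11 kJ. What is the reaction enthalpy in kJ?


dH_rxn = sum(dH_f products) - sum(dH_f reactants)
dH_rxn = -433.7 - (-222.11)
dH_rxn = -211.59 kJ:

-211.59 kJ


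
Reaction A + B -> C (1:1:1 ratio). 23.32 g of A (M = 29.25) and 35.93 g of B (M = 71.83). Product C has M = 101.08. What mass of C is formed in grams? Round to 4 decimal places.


Find moles of each reactant; the smaller value is the limiting reagent in a 1:1:1 reaction, so moles_C equals moles of the limiter.
n_A = mass_A / M_A = 23.32 / 29.25 = 0.797265 mol
n_B = mass_B / M_B = 35.93 / 71.83 = 0.500209 mol
Limiting reagent: B (smaller), n_limiting = 0.500209 mol
mass_C = n_limiting * M_C = 0.500209 * 101.08
mass_C = 50.56112572 g, rounded to 4 dp:

50.5611 g


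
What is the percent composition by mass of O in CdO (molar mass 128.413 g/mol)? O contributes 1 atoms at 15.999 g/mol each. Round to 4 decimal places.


pct = 100 * (n_elem * M_elem) / M_total
mass_contribution = 1 * 15.999 = 15.999 g/mol
pct = 100 * 15.999 / 128.413
pct = 12.45901895 %, rounded to 4 dp:

12.4590 %


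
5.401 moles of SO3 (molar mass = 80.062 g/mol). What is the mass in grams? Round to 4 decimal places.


mass = n * M
mass = 5.401 * 80.062
mass = 432.414862 g, rounded to 4 dp:

432.4149 g


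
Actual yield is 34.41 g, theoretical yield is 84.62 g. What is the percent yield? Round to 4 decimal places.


% yield = 100 * actual / theoretical
% yield = 100 * 34.41 / 84.62
% yield = 40.66414559 %, rounded to 4 dp:

40.6641 %


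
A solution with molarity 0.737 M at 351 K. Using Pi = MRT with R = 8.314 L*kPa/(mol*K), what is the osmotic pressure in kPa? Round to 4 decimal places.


Osmotic pressure (van't Hoff): Pi = M*R*T.
RT = 8.314 * 351 = 2918.214
Pi = 0.737 * 2918.214
Pi = 2150.723718 kPa, rounded to 4 dp:

2150.7237 kPa


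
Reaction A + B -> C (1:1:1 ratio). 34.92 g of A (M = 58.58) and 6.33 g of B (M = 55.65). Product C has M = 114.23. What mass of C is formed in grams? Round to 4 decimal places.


Find moles of each reactant; the smaller value is the limiting reagent in a 1:1:1 reaction, so moles_C equals moles of the limiter.
n_A = mass_A / M_A = 34.92 / 58.58 = 0.596108 mol
n_B = mass_B / M_B = 6.33 / 55.65 = 0.113747 mol
Limiting reagent: B (smaller), n_limiting = 0.113747 mol
mass_C = n_limiting * M_C = 0.113747 * 114.23
mass_C = 12.99331981 g, rounded to 4 dp:

12.9933 g


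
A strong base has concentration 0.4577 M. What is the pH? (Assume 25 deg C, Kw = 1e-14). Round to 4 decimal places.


A strong base dissociates completely, so [OH-] equals the given concentration.
pOH = -log10([OH-]) = -log10(0.4577) = 0.339419
pH = 14 - pOH = 14 - 0.339419
pH = 13.660581, rounded to 4 dp:

13.6606


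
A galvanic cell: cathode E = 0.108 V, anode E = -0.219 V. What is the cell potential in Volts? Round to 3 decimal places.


Standard cell potential: E_cell = E_cathode - E_anode.
E_cell = 0.108 - (-0.219)
E_cell = 0.327 V, rounded to 3 dp:

0.327 V


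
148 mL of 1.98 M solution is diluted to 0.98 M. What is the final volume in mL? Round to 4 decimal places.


Dilution: M1*V1 = M2*V2, solve for V2.
V2 = M1*V1 / M2
V2 = 1.98 * 148 / 0.98
V2 = 293.04 / 0.98
V2 = 299.02040816 mL, rounded to 4 dp:

299.0204 mL


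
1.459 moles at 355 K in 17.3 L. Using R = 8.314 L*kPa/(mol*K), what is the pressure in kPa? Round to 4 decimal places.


PV = nRT, solve for P = nRT / V.
nRT = 1.459 * 8.314 * 355 = 4306.1947
P = 4306.1947 / 17.3
P = 248.91298844 kPa, rounded to 4 dp:

248.9130 kPa


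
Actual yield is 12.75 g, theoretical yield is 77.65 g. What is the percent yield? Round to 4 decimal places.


% yield = 100 * actual / theoretical
% yield = 100 * 12.75 / 77.65
% yield = 16.41983258 %, rounded to 4 dp:

16.4198 %


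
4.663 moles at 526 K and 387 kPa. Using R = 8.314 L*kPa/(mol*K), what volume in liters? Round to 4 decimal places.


PV = nRT, solve for V = nRT / P.
nRT = 4.663 * 8.314 * 526 = 20392.0637
V = 20392.0637 / 387
V = 52.69267106 L, rounded to 4 dp:

52.6927 L


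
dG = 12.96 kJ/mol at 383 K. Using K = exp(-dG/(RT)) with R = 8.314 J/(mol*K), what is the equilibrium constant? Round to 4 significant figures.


dG is in kJ/mol; multiply by 1000 to match R in J/(mol*K).
RT = 8.314 * 383 = 3184.262 J/mol
exponent = -dG*1000 / (RT) = -(12.96*1000) / 3184.262 = -4.07001685
K = exp(-4.07001685)
K = 0.017077101, rounded to 4 significant figures:

0.01708


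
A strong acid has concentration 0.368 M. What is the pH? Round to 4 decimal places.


A strong acid dissociates completely, so [H+] equals the given concentration.
pH = -log10([H+]) = -log10(0.368)
pH = 0.43415218, rounded to 4 dp:

0.4342


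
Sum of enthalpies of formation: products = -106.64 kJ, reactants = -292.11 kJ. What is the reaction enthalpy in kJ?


dH_rxn = sum(dH_f products) - sum(dH_f reactants)
dH_rxn = -106.64 - (-292.11)
dH_rxn = 185.47 kJ:

185.47 kJ


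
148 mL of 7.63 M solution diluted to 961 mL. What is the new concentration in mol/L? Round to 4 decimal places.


Dilution: M1*V1 = M2*V2, solve for M2.
M2 = M1*V1 / V2
M2 = 7.63 * 148 / 961
M2 = 1129.24 / 961
M2 = 1.17506764 mol/L, rounded to 4 dp:

1.1751 mol/L


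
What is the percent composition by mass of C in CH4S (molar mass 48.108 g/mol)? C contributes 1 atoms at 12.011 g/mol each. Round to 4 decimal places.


pct = 100 * (n_elem * M_elem) / M_total
mass_contribution = 1 * 12.011 = 12.011 g/mol
pct = 100 * 12.011 / 48.108
pct = 24.9667415 %, rounded to 4 dp:

24.9667 %


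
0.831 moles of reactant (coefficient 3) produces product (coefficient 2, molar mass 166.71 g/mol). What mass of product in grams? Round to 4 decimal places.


Use the coefficient ratio to convert reactant moles to product moles, then multiply by the product's molar mass.
moles_P = moles_R * (coeff_P / coeff_R) = 0.831 * (2/3) = 0.554
mass_P = moles_P * M_P = 0.554 * 166.71
mass_P = 92.35734 g, rounded to 4 dp:

92.3573 g


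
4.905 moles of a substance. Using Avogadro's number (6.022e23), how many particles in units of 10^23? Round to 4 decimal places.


N = n * NA, then divide by 1e23 for the requested units.
N / 1e23 = n * 6.022
N / 1e23 = 4.905 * 6.022
N / 1e23 = 29.53791, rounded to 4 dp:

29.5379


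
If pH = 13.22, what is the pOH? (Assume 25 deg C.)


At 25 deg C, pH + pOH = 14.
pOH = 14 - pH = 14 - 13.22
pOH = 0.78:

0.78


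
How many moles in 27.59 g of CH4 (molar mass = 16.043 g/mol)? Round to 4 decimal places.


n = mass / M
n = 27.59 / 16.043
n = 1.71975316 mol, rounded to 4 dp:

1.7198 mol


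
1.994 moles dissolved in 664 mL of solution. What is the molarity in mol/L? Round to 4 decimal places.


Convert volume to liters: V_L = V_mL / 1000.
V_L = 664 / 1000 = 0.664 L
M = n / V_L = 1.994 / 0.664
M = 3.00301205 mol/L, rounded to 4 dp:

3.0030 mol/L


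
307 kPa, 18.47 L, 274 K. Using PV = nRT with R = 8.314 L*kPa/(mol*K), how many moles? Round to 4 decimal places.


PV = nRT, solve for n = PV / (RT).
PV = 307 * 18.47 = 5670.29
RT = 8.314 * 274 = 2278.036
n = 5670.29 / 2278.036
n = 2.48911343 mol, rounded to 4 dp:

2.4891 mol


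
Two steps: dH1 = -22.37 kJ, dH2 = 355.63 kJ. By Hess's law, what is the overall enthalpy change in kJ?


Hess's law: enthalpy is a state function, so add the step enthalpies.
dH_total = dH1 + dH2 = -22.37 + (355.63)
dH_total = 333.26 kJ:

333.26 kJ


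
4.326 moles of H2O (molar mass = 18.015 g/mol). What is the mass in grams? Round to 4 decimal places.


mass = n * M
mass = 4.326 * 18.015
mass = 77.93289 g, rounded to 4 dp:

77.9329 g


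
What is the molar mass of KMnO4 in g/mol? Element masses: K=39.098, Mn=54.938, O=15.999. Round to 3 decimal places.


M = sum(count * atomic_mass) over atoms.
M = 1*39.098 + 1*54.938 + 4*15.999
M = 39.098 + 54.938 + 63.996
M = 158.032 g/mol, rounded to 3 dp:

158.032 g/mol


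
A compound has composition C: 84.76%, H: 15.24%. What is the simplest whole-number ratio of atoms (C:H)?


Assume 100 g of compound, divide each mass% by atomic mass to get moles, then normalize by the smallest to get a raw atom ratio.
Moles per 100 g: C: 84.76/12.011 = 7.0569, H: 15.24/1.008 = 15.119
Raw ratio (divide by min = 7.0569): C: 1.0, H: 2.142
Multiply by 7 to clear fractions: C: 7.0 ~= 7, H: 14.997 ~= 15
Reduce by GCD to get the simplest whole-number ratio:

7:15


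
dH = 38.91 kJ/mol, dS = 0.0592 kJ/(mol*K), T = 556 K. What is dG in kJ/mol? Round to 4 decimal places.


Gibbs: dG = dH - T*dS (consistent units, dS already in kJ/(mol*K)).
T*dS = 556 * 0.0592 = 32.9152
dG = 38.91 - (32.9152)
dG = 5.9948 kJ/mol, rounded to 4 dp:

5.9948 kJ/mol


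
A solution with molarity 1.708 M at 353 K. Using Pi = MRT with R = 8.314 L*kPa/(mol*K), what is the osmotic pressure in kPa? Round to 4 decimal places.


Osmotic pressure (van't Hoff): Pi = M*R*T.
RT = 8.314 * 353 = 2934.842
Pi = 1.708 * 2934.842
Pi = 5012.710136 kPa, rounded to 4 dp:

5012.7101 kPa


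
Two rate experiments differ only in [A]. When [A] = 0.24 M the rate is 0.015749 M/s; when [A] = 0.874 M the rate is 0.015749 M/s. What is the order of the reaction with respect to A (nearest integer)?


Rate is proportional to [A]^n, so rate2/rate1 = ([A]2/[A]1)^n. Take logs to solve for n.
rate2/rate1 = 0.015749 / 0.015749 = 1.0
[A]2/[A]1 = 0.874 / 0.24 = 3.6417
n = ln(1.0) / ln(3.6417) = 0.0
Nearest integer order:

0


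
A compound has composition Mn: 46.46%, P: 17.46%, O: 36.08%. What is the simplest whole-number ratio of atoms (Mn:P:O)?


Assume 100 g of compound, divide each mass% by atomic mass to get moles, then normalize by the smallest to get a raw atom ratio.
Moles per 100 g: Mn: 46.46/54.938 = 0.8457, P: 17.46/30.974 = 0.5637, O: 36.08/15.999 = 2.2551
Raw ratio (divide by min = 0.5637): Mn: 1.5, P: 1.0, O: 4.001
Multiply by 2 to clear fractions: Mn: 3.0 ~= 3, P: 2.0 ~= 2, O: 8.001 ~= 8
Reduce by GCD to get the simplest whole-number ratio:

3:2:8


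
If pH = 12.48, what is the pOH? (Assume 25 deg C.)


At 25 deg C, pH + pOH = 14.
pOH = 14 - pH = 14 - 12.48
pOH = 1.52:

1.52


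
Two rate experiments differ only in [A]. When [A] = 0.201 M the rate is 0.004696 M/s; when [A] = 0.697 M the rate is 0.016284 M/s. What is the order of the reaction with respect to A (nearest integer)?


Rate is proportional to [A]^n, so rate2/rate1 = ([A]2/[A]1)^n. Take logs to solve for n.
rate2/rate1 = 0.016284 / 0.004696 = 3.4676
[A]2/[A]1 = 0.697 / 0.201 = 3.4677
n = ln(3.4676) / ln(3.4677) = 1.0
Nearest integer order:

1


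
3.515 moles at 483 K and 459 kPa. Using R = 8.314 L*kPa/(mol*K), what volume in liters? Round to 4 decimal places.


PV = nRT, solve for V = nRT / P.
nRT = 3.515 * 8.314 * 483 = 14115.0519
V = 14115.0519 / 459
V = 30.75174706 L, rounded to 4 dp:

30.7517 L


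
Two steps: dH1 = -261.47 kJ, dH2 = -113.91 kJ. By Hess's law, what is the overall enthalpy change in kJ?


Hess's law: enthalpy is a state function, so add the step enthalpies.
dH_total = dH1 + dH2 = -261.47 + (-113.91)
dH_total = -375.38 kJ:

-375.38 kJ


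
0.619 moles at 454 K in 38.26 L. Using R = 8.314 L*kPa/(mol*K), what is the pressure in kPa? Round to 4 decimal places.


PV = nRT, solve for P = nRT / V.
nRT = 0.619 * 8.314 * 454 = 2336.4502
P = 2336.4502 / 38.26
P = 61.06769995 kPa, rounded to 4 dp:

61.0677 kPa


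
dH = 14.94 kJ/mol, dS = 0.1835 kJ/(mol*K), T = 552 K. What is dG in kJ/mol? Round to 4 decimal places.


Gibbs: dG = dH - T*dS (consistent units, dS already in kJ/(mol*K)).
T*dS = 552 * 0.1835 = 101.292
dG = 14.94 - (101.292)
dG = -86.352 kJ/mol, rounded to 4 dp:

-86.3520 kJ/mol


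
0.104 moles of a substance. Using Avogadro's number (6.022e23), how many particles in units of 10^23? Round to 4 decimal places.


N = n * NA, then divide by 1e23 for the requested units.
N / 1e23 = n * 6.022
N / 1e23 = 0.104 * 6.022
N / 1e23 = 0.626288, rounded to 4 dp:

0.6263


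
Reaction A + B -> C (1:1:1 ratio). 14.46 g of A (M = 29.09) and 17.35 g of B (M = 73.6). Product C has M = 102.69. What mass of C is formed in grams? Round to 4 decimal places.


Find moles of each reactant; the smaller value is the limiting reagent in a 1:1:1 reaction, so moles_C equals moles of the limiter.
n_A = mass_A / M_A = 14.46 / 29.09 = 0.497078 mol
n_B = mass_B / M_B = 17.35 / 73.6 = 0.235734 mol
Limiting reagent: B (smaller), n_limiting = 0.235734 mol
mass_C = n_limiting * M_C = 0.235734 * 102.69
mass_C = 24.20752446 g, rounded to 4 dp:

24.2075 g


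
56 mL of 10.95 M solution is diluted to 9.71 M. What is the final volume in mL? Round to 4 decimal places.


Dilution: M1*V1 = M2*V2, solve for V2.
V2 = M1*V1 / M2
V2 = 10.95 * 56 / 9.71
V2 = 613.2 / 9.71
V2 = 63.15139032 mL, rounded to 4 dp:

63.1514 mL


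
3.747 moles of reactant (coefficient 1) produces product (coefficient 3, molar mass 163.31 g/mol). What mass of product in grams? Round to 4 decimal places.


Use the coefficient ratio to convert reactant moles to product moles, then multiply by the product's molar mass.
moles_P = moles_R * (coeff_P / coeff_R) = 3.747 * (3/1) = 11.241
mass_P = moles_P * M_P = 11.241 * 163.31
mass_P = 1835.76771 g, rounded to 4 dp:

1835.7677 g


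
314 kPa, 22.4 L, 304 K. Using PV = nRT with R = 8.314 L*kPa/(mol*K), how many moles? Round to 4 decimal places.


PV = nRT, solve for n = PV / (RT).
PV = 314 * 22.4 = 7033.6
RT = 8.314 * 304 = 2527.456
n = 7033.6 / 2527.456
n = 2.78287733 mol, rounded to 4 dp:

2.7829 mol


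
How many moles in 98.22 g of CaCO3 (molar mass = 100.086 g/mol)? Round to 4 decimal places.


n = mass / M
n = 98.22 / 100.086
n = 0.98135603 mol, rounded to 4 dp:

0.9814 mol


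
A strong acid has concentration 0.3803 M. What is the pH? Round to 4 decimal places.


A strong acid dissociates completely, so [H+] equals the given concentration.
pH = -log10([H+]) = -log10(0.3803)
pH = 0.41987367, rounded to 4 dp:

0.4199


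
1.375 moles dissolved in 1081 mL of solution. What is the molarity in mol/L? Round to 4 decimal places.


Convert volume to liters: V_L = V_mL / 1000.
V_L = 1081 / 1000 = 1.081 L
M = n / V_L = 1.375 / 1.081
M = 1.2719704 mol/L, rounded to 4 dp:

1.2720 mol/L


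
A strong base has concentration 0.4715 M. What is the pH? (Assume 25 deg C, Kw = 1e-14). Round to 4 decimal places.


A strong base dissociates completely, so [OH-] equals the given concentration.
pOH = -log10([OH-]) = -log10(0.4715) = 0.326518
pH = 14 - pOH = 14 - 0.326518
pH = 13.673482, rounded to 4 dp:

13.6735


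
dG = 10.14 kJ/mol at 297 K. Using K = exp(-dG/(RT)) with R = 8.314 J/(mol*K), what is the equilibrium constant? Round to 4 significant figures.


dG is in kJ/mol; multiply by 1000 to match R in J/(mol*K).
RT = 8.314 * 297 = 2469.258 J/mol
exponent = -dG*1000 / (RT) = -(10.14*1000) / 2469.258 = -4.10649677
K = exp(-4.10649677)
K = 0.016465356, rounded to 4 significant figures:

0.01647


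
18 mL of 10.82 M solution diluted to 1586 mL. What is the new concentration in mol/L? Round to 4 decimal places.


Dilution: M1*V1 = M2*V2, solve for M2.
M2 = M1*V1 / V2
M2 = 10.82 * 18 / 1586
M2 = 194.76 / 1586
M2 = 0.1227995 mol/L, rounded to 4 dp:

0.1228 mol/L


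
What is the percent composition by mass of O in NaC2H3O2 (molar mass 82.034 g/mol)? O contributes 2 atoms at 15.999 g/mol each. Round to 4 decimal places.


pct = 100 * (n_elem * M_elem) / M_total
mass_contribution = 2 * 15.999 = 31.998 g/mol
pct = 100 * 31.998 / 82.034
pct = 39.00577809 %, rounded to 4 dp:

39.0058 %


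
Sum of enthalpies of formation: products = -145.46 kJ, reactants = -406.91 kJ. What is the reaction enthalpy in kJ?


dH_rxn = sum(dH_f products) - sum(dH_f reactants)
dH_rxn = -145.46 - (-406.91)
dH_rxn = 261.45 kJ:

261.45 kJ


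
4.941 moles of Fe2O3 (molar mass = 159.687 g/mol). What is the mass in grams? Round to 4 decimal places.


mass = n * M
mass = 4.941 * 159.687
mass = 789.013467 g, rounded to 4 dp:

789.0135 g


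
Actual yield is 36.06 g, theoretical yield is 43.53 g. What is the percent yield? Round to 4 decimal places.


% yield = 100 * actual / theoretical
% yield = 100 * 36.06 / 43.53
% yield = 82.83942109 %, rounded to 4 dp:

82.8394 %


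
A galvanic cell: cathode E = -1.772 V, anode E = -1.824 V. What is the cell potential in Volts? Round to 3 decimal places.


Standard cell potential: E_cell = E_cathode - E_anode.
E_cell = -1.772 - (-1.824)
E_cell = 0.052 V, rounded to 3 dp:

0.052 V


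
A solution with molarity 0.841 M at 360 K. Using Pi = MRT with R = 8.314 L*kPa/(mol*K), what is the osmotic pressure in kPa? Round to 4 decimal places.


Osmotic pressure (van't Hoff): Pi = M*R*T.
RT = 8.314 * 360 = 2993.04
Pi = 0.841 * 2993.04
Pi = 2517.14664 kPa, rounded to 4 dp:

2517.1466 kPa


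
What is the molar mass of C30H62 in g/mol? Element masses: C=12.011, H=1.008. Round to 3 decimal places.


M = sum(count * atomic_mass) over atoms.
M = 30*12.011 + 62*1.008
M = 360.33 + 62.496
M = 422.826 g/mol, rounded to 3 dp:

422.826 g/mol


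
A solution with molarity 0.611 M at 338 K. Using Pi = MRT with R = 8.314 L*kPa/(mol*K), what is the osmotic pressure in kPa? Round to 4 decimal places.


Osmotic pressure (van't Hoff): Pi = M*R*T.
RT = 8.314 * 338 = 2810.132
Pi = 0.611 * 2810.132
Pi = 1716.990652 kPa, rounded to 4 dp:

1716.9907 kPa


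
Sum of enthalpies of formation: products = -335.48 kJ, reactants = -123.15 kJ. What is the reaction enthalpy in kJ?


dH_rxn = sum(dH_f products) - sum(dH_f reactants)
dH_rxn = -335.48 - (-123.15)
dH_rxn = -212.33 kJ:

-212.33 kJ


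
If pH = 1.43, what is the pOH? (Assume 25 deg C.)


At 25 deg C, pH + pOH = 14.
pOH = 14 - pH = 14 - 1.43
pOH = 12.57:

12.57


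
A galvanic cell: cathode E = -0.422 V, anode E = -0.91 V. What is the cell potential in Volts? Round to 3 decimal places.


Standard cell potential: E_cell = E_cathode - E_anode.
E_cell = -0.422 - (-0.91)
E_cell = 0.488 V, rounded to 3 dp:

0.488 V


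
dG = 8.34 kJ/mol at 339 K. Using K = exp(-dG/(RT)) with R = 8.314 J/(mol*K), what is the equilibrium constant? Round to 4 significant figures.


dG is in kJ/mol; multiply by 1000 to match R in J/(mol*K).
RT = 8.314 * 339 = 2818.446 J/mol
exponent = -dG*1000 / (RT) = -(8.34*1000) / 2818.446 = -2.95907745
K = exp(-2.95907745)
K = 0.051866745, rounded to 4 significant figures:

0.05187


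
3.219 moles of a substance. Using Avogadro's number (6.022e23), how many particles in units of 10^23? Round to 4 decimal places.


N = n * NA, then divide by 1e23 for the requested units.
N / 1e23 = n * 6.022
N / 1e23 = 3.219 * 6.022
N / 1e23 = 19.384818, rounded to 4 dp:

19.3848


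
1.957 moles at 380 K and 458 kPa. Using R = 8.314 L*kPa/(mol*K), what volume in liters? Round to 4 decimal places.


PV = nRT, solve for V = nRT / P.
nRT = 1.957 * 8.314 * 380 = 6182.7892
V = 6182.7892 / 458
V = 13.49953974 L, rounded to 4 dp:

13.4995 L


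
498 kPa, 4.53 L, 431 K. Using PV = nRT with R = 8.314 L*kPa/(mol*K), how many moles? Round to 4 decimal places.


PV = nRT, solve for n = PV / (RT).
PV = 498 * 4.53 = 2255.94
RT = 8.314 * 431 = 3583.334
n = 2255.94 / 3583.334
n = 0.62956453 mol, rounded to 4 dp:

0.6296 mol


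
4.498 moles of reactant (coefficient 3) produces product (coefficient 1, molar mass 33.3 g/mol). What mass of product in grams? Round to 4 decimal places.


Use the coefficient ratio to convert reactant moles to product moles, then multiply by the product's molar mass.
moles_P = moles_R * (coeff_P / coeff_R) = 4.498 * (1/3) = 1.499333
mass_P = moles_P * M_P = 1.499333 * 33.3
mass_P = 49.9277889 g, rounded to 4 dp:

49.9278 g


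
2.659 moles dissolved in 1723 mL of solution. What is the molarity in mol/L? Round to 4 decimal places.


Convert volume to liters: V_L = V_mL / 1000.
V_L = 1723 / 1000 = 1.723 L
M = n / V_L = 2.659 / 1.723
M = 1.54323854 mol/L, rounded to 4 dp:

1.5432 mol/L


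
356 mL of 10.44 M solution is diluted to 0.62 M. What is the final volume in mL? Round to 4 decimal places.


Dilution: M1*V1 = M2*V2, solve for V2.
V2 = M1*V1 / M2
V2 = 10.44 * 356 / 0.62
V2 = 3716.64 / 0.62
V2 = 5994.58064516 mL, rounded to 4 dp:

5994.5806 mL


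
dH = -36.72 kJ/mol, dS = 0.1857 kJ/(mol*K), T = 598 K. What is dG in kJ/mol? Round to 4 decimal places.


Gibbs: dG = dH - T*dS (consistent units, dS already in kJ/(mol*K)).
T*dS = 598 * 0.1857 = 111.0486
dG = -36.72 - (111.0486)
dG = -147.7686 kJ/mol, rounded to 4 dp:

-147.7686 kJ/mol


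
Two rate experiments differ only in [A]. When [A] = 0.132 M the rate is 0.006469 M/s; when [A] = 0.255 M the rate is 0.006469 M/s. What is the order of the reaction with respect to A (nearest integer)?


Rate is proportional to [A]^n, so rate2/rate1 = ([A]2/[A]1)^n. Take logs to solve for n.
rate2/rate1 = 0.006469 / 0.006469 = 1.0
[A]2/[A]1 = 0.255 / 0.132 = 1.9318
n = ln(1.0) / ln(1.9318) = 0.0
Nearest integer order:

0


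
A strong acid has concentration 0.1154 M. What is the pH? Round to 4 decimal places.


A strong acid dissociates completely, so [H+] equals the given concentration.
pH = -log10([H+]) = -log10(0.1154)
pH = 0.93779419, rounded to 4 dp:

0.9378
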